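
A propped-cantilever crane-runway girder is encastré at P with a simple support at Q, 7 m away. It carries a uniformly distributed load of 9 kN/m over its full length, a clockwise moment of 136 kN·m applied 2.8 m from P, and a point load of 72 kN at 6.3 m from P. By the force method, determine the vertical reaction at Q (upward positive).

R_Q = 103.5 kN

Release the roller at Q. Primary structure: cantilever fixed at P.
Free-end deflection of the primary structure under the applied loading (downward +):
  UDL 9: wL⁴/(8EI) = 2701/EI
  clockwise couple 136 at a = 2.8: M₀a(2L − a)/(2EI) = 2132/EI
  point load 72 at a = 6.3: Pa²(3L − a)/(6EI) = 7001/EI
  δ_0 = 11835/EI
Tip deflection under a unit load at Q: L³/(3EI) = 114.3/EI.
The prop prevents deflection at Q: R_Q = δ_0/δ_{QQ} = 11835/114.3 = 103.5 kN.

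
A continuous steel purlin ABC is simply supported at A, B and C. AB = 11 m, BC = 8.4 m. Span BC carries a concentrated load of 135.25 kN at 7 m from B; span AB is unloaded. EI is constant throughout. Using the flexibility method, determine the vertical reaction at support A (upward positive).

R_A = -3.623 kN

Release continuity at B by inserting a hinge; the redundant is the internal moment M_B. The primary structure is two simply-supported spans AB and BC.
Rotations at B on the released spans (each span's end-slope, ×1/EI):
  span BC: point load 135.25 at a = 7: Pab(L + b)/(6LEI) = 257.7/EI
  relative rotation θ_0 = (0 + 257.7)/EI = 257.7/EI
A unit hogging moment at B produces rotation L₁/(3EI) + L₂/(3EI) = 6.467/EI.
Slope continuity at B: θ_0 = M_B·6.467/EI, so M_B = 257.7/6.467 = 39.85 kN·m (hogging).
Span AB, ΣM about A with M_B applied at B: R_B^{AB}·11 = 0 + 39.85, so R_B^{AB} = 3.623 kN and R_A = 0 − 3.623 = -3.623 kN.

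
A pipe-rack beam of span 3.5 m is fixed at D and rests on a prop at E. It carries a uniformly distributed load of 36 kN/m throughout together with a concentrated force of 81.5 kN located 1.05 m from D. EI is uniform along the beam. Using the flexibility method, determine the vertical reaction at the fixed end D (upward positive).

R_D = 150.3 kN

Release the roller at E. Primary structure: cantilever fixed at D.
Deflection at E on the released cantilever, summing each load's contribution:
  UDL 36: wL⁴/(8EI) = 675.3/EI
  point load 81.5 at a = 1.05: Pa²(3L − a)/(6EI) = 141.5/EI
  δ_0 = 816.8/EI
Flexibility coefficient — unit upward force at E: δ_{EE} = L³/(3EI) = 14.29/EI.
Compatibility at E: δ_0 − R_E·δ_{EE} = 0, so R_E = 816.8/14.29 = 57.15 kN.
Vertical equilibrium: R_D = ΣP − R_E = 207.5 − 57.15 = 150.3 kN.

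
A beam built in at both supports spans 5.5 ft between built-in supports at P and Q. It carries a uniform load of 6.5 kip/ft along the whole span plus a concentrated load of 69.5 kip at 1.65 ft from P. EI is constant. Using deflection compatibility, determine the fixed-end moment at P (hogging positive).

M_P = 72.58 kip·ft

Take the two fixed-end moments M_P, M_Q as redundants; the released structure is the simple span PQ.
End rotations of the released simple span under the applied load (×1/EI):
  at P: UDL 6.5: wL³/(24EI) = 45.06/EI
  at Q: UDL 6.5: wL³/(24EI) = 45.06/EI
  at P: point load 69.5 at a = 1.65: Pab(L + b)/(6LEI) = 125.1/EI
  at Q: point load 69.5 at a = 1.65: Pab(L + a)/(6LEI) = 95.66/EI
  θ_P0 = 170.2/EI,  θ_Q0 = 140.7/EI
Flexibility coefficients: a unit moment at one end gives L/(3EI) there and L/(6EI) at the far end, so f₁₁ = f₂₂ = 1.833/EI and f₁₂ = f₂₁ = 0.9167/EI.
Compatibility — zero rotation at each built-in end:
  1.833 M_P + 0.9167 M_Q = 170.2
  0.9167 M_P + 1.833 M_Q = 140.7
Solving the pair gives M_P = 72.58 kip·ft and M_Q = 40.47 kip·ft (hogging).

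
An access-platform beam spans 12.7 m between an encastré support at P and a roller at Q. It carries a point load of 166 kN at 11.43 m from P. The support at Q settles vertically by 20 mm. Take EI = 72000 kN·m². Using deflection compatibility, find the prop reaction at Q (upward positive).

Choose R_Q as the redundant. The primary structure is the cantilever fixed at P.
Downward deflection at the released point Q due to the loads:
  point load 166 at a = 11.43: Pa²(3L − a)/(6EI) = 96399/EI
Tip deflection under a unit load at Q: L³/(3EI) = 682.8/EI.
With EI = 72000 kN·m²: δ_0 = 1.3389 m and δ_{QQ} = 0.009483 m/kN.
Compatibility — the beam at Q must follow the support down by 0.02 m: δ_0 − R_Q·δ_{QQ} = 0.02, so R_Q = (1.3389 − 0.02)/0.009483 = 139.1 kN.

R_Q = 139.1 kN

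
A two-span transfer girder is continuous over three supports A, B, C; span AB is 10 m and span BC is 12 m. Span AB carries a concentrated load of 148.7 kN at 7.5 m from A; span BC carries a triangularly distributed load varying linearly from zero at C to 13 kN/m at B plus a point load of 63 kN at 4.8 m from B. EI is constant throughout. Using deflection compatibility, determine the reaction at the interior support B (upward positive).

R_B = 248.7 kN

Take M_B as the redundant. Released structure: two simple spans AB and BC with a hinge at B.
End slopes at the hinge B, treating each span as simply supported:
  span AB: point load 148.7 at a = 7.5: Pab(L + a)/(6LEI) = 813.2/EI
  span BC: triangular load, peak 13: w₀L³/(45EI) = 499.2/EI
  span BC: point load 63 at a = 4.8: Pab(L + b)/(6LEI) = 580.6/EI
  relative rotation θ_0 = (813.2 + 1080)/EI = 1893/EI
A unit hogging moment at B produces rotation L₁/(3EI) + L₂/(3EI) = 7.333/EI.
Compatibility: M_B·(L₁+L₂)/(3EI) = θ_0, giving M_B = 258.1 kN·m (hogging).
Span AB, ΣM about A with M_B applied at B: R_B^{AB}·10 = 1115 + 258.1, so R_B^{AB} = 137.3 kN and R_A = 148.7 − 137.3 = 11.36 kN.
Span BC, ΣM about C: R_B^{BC}·12 = 1078 + 258.1, so R_B^{BC} = 111.3 kN and R_C = 141 − 111.3 = 29.69 kN.
R_B = 137.3 + 111.3 = 248.7 kN.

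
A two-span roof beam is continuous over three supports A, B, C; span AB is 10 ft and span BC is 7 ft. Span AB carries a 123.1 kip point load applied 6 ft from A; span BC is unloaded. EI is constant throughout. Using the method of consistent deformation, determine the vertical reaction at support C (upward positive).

Insert a hinge at B; M_B is the redundant, and each span becomes simply supported.
Rotations at B on the released spans (each span's end-slope, ×1/EI):
  span AB: point load 123.1 at a = 6: Pab(L + a)/(6LEI) = 787.8/EI
  relative rotation θ_0 = (787.8 + 0)/EI = 787.8/EI
A unit hogging moment at B produces rotation L₁/(3EI) + L₂/(3EI) = 5.667/EI.
Slope continuity at B: θ_0 = M_B·5.667/EI, so M_B = 787.8/5.667 = 139 kip·ft (hogging).
Span BC, ΣM about C: R_B^{BC}·7 = 0 + 139, so R_B^{BC} = 19.86 kip and R_C = 0 − 19.86 = -19.86 kip.

R_C = -19.86 kip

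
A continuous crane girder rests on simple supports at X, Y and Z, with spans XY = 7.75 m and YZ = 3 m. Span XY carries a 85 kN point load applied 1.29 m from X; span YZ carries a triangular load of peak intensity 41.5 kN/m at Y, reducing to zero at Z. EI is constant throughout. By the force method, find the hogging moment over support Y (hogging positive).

M_Y = 45.38 kN·m

Insert a hinge at Y; M_Y is the redundant, and each span becomes simply supported.
Discontinuity in slope at Y on the released structure — sum the simple-span end rotations:
  span XY: point load 85 at a = 1.29: Pab(L + a)/(6LEI) = 137.7/EI
  span YZ: triangular load, peak 41.5: w₀L³/(45EI) = 24.9/EI
  relative rotation θ_0 = (137.7 + 24.9)/EI = 162.6/EI
A unit hogging moment at Y produces rotation L₁/(3EI) + L₂/(3EI) = 3.583/EI.
Compatibility: M_Y·(L₁+L₂)/(3EI) = θ_0, giving M_Y = 45.38 kN·m (hogging).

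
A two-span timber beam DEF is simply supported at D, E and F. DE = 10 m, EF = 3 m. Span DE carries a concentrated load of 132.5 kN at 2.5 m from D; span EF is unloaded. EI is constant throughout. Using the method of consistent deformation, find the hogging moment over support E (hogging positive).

Insert a hinge at E; M_E is the redundant, and each span becomes simply supported.
Discontinuity in slope at E on the released structure — sum the simple-span end rotations:
  span DE: point load 132.5 at a = 2.5: Pab(L + a)/(6LEI) = 517.6/EI
  relative rotation θ_0 = (517.6 + 0)/EI = 517.6/EI
A unit hogging moment at E produces rotation L₁/(3EI) + L₂/(3EI) = 4.333/EI.
Compatibility: M_E·(L₁+L₂)/(3EI) = θ_0, giving M_E = 119.4 kN·m (hogging).

M_E = 119.4 kN·m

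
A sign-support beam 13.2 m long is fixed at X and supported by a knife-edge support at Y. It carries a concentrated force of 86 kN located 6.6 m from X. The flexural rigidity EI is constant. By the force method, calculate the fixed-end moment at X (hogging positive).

Release the roller at Y. Primary structure: cantilever fixed at X.
Primary-structure tip deflection at Y by superposition:
  point load 86 at a = 6.6: Pa²(3L − a)/(6EI) = 20604/EI
Tip deflection under a unit load at Y: L³/(3EI) = 766.7/EI.
Compatibility at Y: δ_0 − R_Y·δ_{YY} = 0, so R_Y = 20604/766.7 = 26.88 kN.
Moment equilibrium about X: M_X = Σ(load moments about X) − R_Y·L = 567.6 − 26.88×13.2 = 212.8 kN·m.

M_X = 212.8 kN·m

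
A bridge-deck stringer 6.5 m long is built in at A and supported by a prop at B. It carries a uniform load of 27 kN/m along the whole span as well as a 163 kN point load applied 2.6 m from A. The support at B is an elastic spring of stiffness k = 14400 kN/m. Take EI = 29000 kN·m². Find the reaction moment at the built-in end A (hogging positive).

Release the roller at B. Primary structure: cantilever fixed at A.
Deflection at B on the released cantilever, summing each load's contribution:
  UDL 27: wL⁴/(8EI) = 6025/EI
  point load 163 at a = 2.6: Pa²(3L − a)/(6EI) = 3104/EI
  δ_0 = 9128/EI
Tip deflection under a unit load at B: L³/(3EI) = 91.54/EI.
With EI = 29000 kN·m²: δ_0 = 0.31477 m and δ_{BB} = 0.003157 m/kN.
Compatibility — the spring shortens by R_B/k under the reaction it provides: δ_0 − R_B·δ_{BB} = R_B/k. With 1/k = 0.000069 m/kN, R_B = δ_0 / (δ_{BB} + 1/k) = 0.31477 / (0.003157 + 0.000069) = 97.57 kN.
Moment equilibrium about A: M_A = Σ(load moments about A) − R_B·L = 994.2 − 97.57×6.5 = 360 kN·m.

M_A = 360 kN·m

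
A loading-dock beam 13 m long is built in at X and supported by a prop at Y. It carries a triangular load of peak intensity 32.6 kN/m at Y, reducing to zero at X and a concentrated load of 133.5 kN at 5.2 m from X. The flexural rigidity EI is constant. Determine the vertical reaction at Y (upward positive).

R_Y = 144.3 kN

Take the reaction at Y as the redundant and release it; the primary structure is a cantilever fixed at X.
Downward deflection at the released point Y due to the loads:
  triangular load, peak 32.6 at the free end: 11w₀L⁴/(120EI) = 85350/EI
  point load 133.5 at a = 5.2: Pa²(3L − a)/(6EI) = 20335/EI
  δ_0 = 105685/EI
Flexibility coefficient — unit upward force at Y: δ_{YY} = L³/(3EI) = 732.3/EI.
The prop prevents deflection at Y: R_Y = δ_0/δ_{YY} = 105685/732.3 = 144.3 kN.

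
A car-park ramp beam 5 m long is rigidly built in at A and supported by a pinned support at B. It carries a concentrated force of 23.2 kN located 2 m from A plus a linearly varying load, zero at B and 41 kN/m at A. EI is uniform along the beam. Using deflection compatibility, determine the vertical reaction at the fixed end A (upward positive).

R_A = 100.4 kN

Take the reaction at B as the redundant and release it; the primary structure is a cantilever fixed at A.
Downward deflection at the released point B due to the loads:
  point load 23.2 at a = 2: Pa²(3L − a)/(6EI) = 201.1/EI
  triangular load, peak 41 at the fixed end: w₀L⁴/(30EI) = 854.2/EI
  δ_0 = 1055/EI
Tip deflection under a unit load at B: L³/(3EI) = 41.67/EI.
The prop prevents deflection at B: R_B = δ_0/δ_{BB} = 1055/41.67 = 25.33 kN.
Vertical equilibrium: R_A = ΣP − R_B = 125.7 − 25.33 = 100.4 kN.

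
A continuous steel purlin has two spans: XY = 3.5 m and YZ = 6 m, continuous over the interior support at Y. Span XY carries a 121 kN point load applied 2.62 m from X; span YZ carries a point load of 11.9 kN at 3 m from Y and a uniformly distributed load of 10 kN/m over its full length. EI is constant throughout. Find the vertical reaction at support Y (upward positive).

R_Y = 154.8 kN

Insert a hinge at Y; M_Y is the redundant, and each span becomes simply supported.
End slopes at the hinge Y, treating each span as simply supported:
  span XY: point load 121 at a = 2.62: Pab(L + a)/(6LEI) = 81.3/EI
  span YZ: point load 11.9 at a = 3: Pab(L + b)/(6LEI) = 26.77/EI
  span YZ: UDL 10: wL³/(24EI) = 90/EI
  relative rotation θ_0 = (81.3 + 116.8)/EI = 198.1/EI
A unit hogging moment at Y produces rotation L₁/(3EI) + L₂/(3EI) = 3.167/EI.
Slope continuity at Y: θ_0 = M_Y·3.167/EI, so M_Y = 198.1/3.167 = 62.55 kN·m (hogging).
Span XY, ΣM about X with M_Y applied at Y: R_Y^{XY}·3.5 = 317 + 62.55, so R_Y^{XY} = 108.4 kN and R_X = 121 − 108.4 = 12.55 kN.
Span YZ, ΣM about Z: R_Y^{YZ}·6 = 215.7 + 62.55, so R_Y^{YZ} = 46.38 kN and R_Z = 71.9 − 46.38 = 25.52 kN.
R_Y = 108.4 + 46.38 = 154.8 kN.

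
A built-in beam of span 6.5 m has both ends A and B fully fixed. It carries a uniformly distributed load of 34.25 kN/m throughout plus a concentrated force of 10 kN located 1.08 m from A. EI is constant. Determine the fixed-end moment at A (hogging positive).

M_A = 128.1 kN·m

Release both end moments; the primary structure is a simply-supported span AB with redundants M_A and M_B.
On the primary (simply-supported) span, the end slopes from the loading are:
  at A: UDL 34.25: wL³/(24EI) = 391.9/EI
  at B: UDL 34.25: wL³/(24EI) = 391.9/EI
  at A: point load 10 at a = 1.08: Pab(L + b)/(6LEI) = 17.89/EI
  at B: point load 10 at a = 1.08: Pab(L + a)/(6LEI) = 11.38/EI
  θ_A0 = 409.8/EI,  θ_B0 = 403.3/EI
Flexibility coefficients: a unit moment at one end gives L/(3EI) there and L/(6EI) at the far end, so f₁₁ = f₂₂ = 2.167/EI and f₁₂ = f₂₁ = 1.083/EI.
Compatibility — zero rotation at each built-in end:
  2.167 M_A + 1.083 M_B = 409.8
  1.083 M_A + 2.167 M_B = 403.3
Solving the pair gives M_A = 128.1 kN·m and M_B = 122.1 kN·m (hogging).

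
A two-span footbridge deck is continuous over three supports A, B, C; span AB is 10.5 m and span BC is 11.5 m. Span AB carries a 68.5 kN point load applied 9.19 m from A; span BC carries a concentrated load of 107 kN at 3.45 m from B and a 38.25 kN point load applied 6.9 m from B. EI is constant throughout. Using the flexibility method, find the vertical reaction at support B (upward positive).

Release continuity at B by inserting a hinge; the redundant is the internal moment M_B. The primary structure is two simply-supported spans AB and BC.
Discontinuity in slope at B on the released structure — sum the simple-span end rotations:
  span AB: point load 68.5 at a = 9.19: Pab(L + a)/(6LEI) = 257.7/EI
  span BC: point load 107 at a = 3.45: Pab(L + b)/(6LEI) = 842/EI
  span BC: point load 38.25 at a = 6.9: Pab(L + b)/(6LEI) = 283.3/EI
  relative rotation θ_0 = (257.7 + 1125)/EI = 1383/EI
A unit hogging moment at B produces rotation L₁/(3EI) + L₂/(3EI) = 7.333/EI.
Compatibility: M_B·(L₁+L₂)/(3EI) = θ_0, giving M_B = 188.6 kN·m (hogging).
Span AB, ΣM about A with M_B applied at B: R_B^{AB}·10.5 = 629.5 + 188.6, so R_B^{AB} = 77.91 kN and R_A = 68.5 − 77.91 = -9.415 kN.
Span BC, ΣM about C: R_B^{BC}·11.5 = 1037 + 188.6, so R_B^{BC} = 106.6 kN and R_C = 145.2 − 106.6 = 38.65 kN.
R_B = 77.91 + 106.6 = 184.5 kN.

R_B = 184.5 kN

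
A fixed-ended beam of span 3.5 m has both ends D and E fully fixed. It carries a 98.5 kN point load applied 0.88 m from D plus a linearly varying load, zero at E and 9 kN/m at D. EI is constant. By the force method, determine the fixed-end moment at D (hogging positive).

M_D = 54.08 kN·m

Take the two fixed-end moments M_D, M_E as redundants; the released structure is the simple span DE.
Simple-span end rotations at D and E under the given loads:
  at D: point load 98.5 at a = 0.88: Pab(L + b)/(6LEI) = 66.18/EI
  at E: point load 98.5 at a = 0.88: Pab(L + a)/(6LEI) = 47.37/EI
  at D: triangular load, peak 9: w₀L³/(45EI) = 8.575/EI
  at E: triangular load, peak 9: 7w₀L³/(360EI) = 7.503/EI
  θ_D0 = 74.76/EI,  θ_E0 = 54.87/EI
Flexibility coefficients: a unit moment at one end gives L/(3EI) there and L/(6EI) at the far end, so f₁₁ = f₂₂ = 1.167/EI and f₁₂ = f₂₁ = 0.5833/EI.
Compatibility — zero rotation at each built-in end:
  1.167 M_D + 0.5833 M_E = 74.76
  0.5833 M_D + 1.167 M_E = 54.87
Solving the pair gives M_D = 54.08 kN·m and M_E = 19.99 kN·m (hogging).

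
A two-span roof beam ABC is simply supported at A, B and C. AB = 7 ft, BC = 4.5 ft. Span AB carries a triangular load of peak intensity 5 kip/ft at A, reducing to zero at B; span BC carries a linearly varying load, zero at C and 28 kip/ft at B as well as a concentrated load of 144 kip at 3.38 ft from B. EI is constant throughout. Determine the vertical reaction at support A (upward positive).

R_A = 4.082 kip

Insert a hinge at B; M_B is the redundant, and each span becomes simply supported.
End slopes at the hinge B, treating each span as simply supported:
  span AB: triangular load, peak 5: 7w₀L³/(360EI) = 33.35/EI
  span BC: triangular load, peak 28: w₀L³/(45EI) = 56.7/EI
  span BC: point load 144 at a = 3.38: Pab(L + b)/(6LEI) = 113.5/EI
  relative rotation θ_0 = (33.35 + 170.2)/EI = 203.5/EI
A unit hogging moment at B produces rotation L₁/(3EI) + L₂/(3EI) = 3.833/EI.
Slope continuity at B: θ_0 = M_B·3.833/EI, so M_B = 203.5/3.833 = 53.09 kip·ft (hogging).
Span AB, ΣM about A with M_B applied at B: R_B^{AB}·7 = 40.83 + 53.09, so R_B^{AB} = 13.42 kip and R_A = 17.5 − 13.42 = 4.082 kip.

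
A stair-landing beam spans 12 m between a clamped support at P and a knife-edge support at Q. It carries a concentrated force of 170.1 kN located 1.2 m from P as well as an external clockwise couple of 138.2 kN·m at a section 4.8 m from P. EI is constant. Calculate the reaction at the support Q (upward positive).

R_Q = 13.52 kN

Remove the prop at Q; the released (primary) structure is a cantilever built in at P.
Downward deflection at the released point Q due to the loads:
  point load 170.1 at a = 1.2: Pa²(3L − a)/(6EI) = 1421/EI
  clockwise couple 138.2 at a = 4.8: M₀a(2L − a)/(2EI) = 6368/EI
  δ_0 = 7789/EI
Flexibility coefficient — unit upward force at Q: δ_{QQ} = L³/(3EI) = 576/EI.
Compatibility at Q: δ_0 − R_Q·δ_{QQ} = 0, so R_Q = 7789/576 = 13.52 kN.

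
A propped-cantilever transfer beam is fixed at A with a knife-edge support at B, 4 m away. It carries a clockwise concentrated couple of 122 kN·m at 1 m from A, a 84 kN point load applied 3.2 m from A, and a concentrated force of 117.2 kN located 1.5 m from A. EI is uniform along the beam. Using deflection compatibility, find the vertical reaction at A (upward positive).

Choose R_B as the redundant. The primary structure is the cantilever fixed at A.
Downward deflection at the released point B due to the loads:
  clockwise couple 122 at a = 1: M₀a(2L − a)/(2EI) = 427/EI
  point load 84 at a = 3.2: Pa²(3L − a)/(6EI) = 1262/EI
  point load 117.2 at a = 1.5: Pa²(3L − a)/(6EI) = 461.5/EI
  δ_0 = 2150/EI
Tip deflection under a unit load at B: L³/(3EI) = 21.33/EI.
Compatibility at B: δ_0 − R_B·δ_{BB} = 0, so R_B = 2150/21.33 = 100.8 kN.
Vertical equilibrium: R_A = ΣP − R_B = 201.2 − 100.8 = 100.4 kN.

R_A = 100.4 kN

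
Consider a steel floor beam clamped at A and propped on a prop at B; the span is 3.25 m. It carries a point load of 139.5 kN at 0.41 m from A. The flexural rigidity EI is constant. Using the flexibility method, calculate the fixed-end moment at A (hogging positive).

Release the roller at B. Primary structure: cantilever fixed at A.
Primary-structure tip deflection at B by superposition:
  point load 139.5 at a = 0.41: Pa²(3L − a)/(6EI) = 36.5/EI
Tip deflection under a unit load at B: L³/(3EI) = 11.44/EI.
The prop prevents deflection at B: R_B = δ_0/δ_{BB} = 36.5/11.44 = 3.19 kN.
Moment equilibrium about A: M_A = Σ(load moments about A) − R_B·L = 57.2 − 3.19×3.25 = 46.83 kN·m.

M_A = 46.83 kN·m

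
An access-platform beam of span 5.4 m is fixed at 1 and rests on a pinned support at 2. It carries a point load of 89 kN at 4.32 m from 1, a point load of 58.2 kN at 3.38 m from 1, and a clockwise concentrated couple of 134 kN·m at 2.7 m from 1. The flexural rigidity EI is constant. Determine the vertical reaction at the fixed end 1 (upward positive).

R_1 = 29.56 kN

Choose R_2 as the redundant. The primary structure is the cantilever fixed at 1.
Downward deflection at the released point 2 due to the loads:
  point load 89 at a = 4.32: Pa²(3L − a)/(6EI) = 3289/EI
  point load 58.2 at a = 3.38: Pa²(3L − a)/(6EI) = 1421/EI
  clockwise couple 134 at a = 2.7: M₀a(2L − a)/(2EI) = 1465/EI
  δ_0 = 6175/EI
Tip deflection under a unit load at 2: L³/(3EI) = 52.49/EI.
The prop prevents deflection at 2: R_2 = δ_0/δ_{22} = 6175/52.49 = 117.6 kN.
Vertical equilibrium: R_1 = ΣP − R_2 = 147.2 − 117.6 = 29.56 kN.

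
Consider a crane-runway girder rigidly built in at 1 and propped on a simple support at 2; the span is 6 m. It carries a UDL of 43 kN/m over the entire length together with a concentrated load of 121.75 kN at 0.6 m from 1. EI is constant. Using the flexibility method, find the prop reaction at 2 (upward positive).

R_2 = 98.52 kN

Choose R_2 as the redundant. The primary structure is the cantilever fixed at 1.
Downward deflection at the released point 2 due to the loads:
  UDL 43: wL⁴/(8EI) = 6966/EI
  point load 121.75 at a = 0.6: Pa²(3L − a)/(6EI) = 127.1/EI
  δ_0 = 7093/EI
Flexibility coefficient — unit upward force at 2: δ_{22} = L³/(3EI) = 72/EI.
Compatibility at 2: δ_0 − R_2·δ_{22} = 0, so R_2 = 7093/72 = 98.52 kN.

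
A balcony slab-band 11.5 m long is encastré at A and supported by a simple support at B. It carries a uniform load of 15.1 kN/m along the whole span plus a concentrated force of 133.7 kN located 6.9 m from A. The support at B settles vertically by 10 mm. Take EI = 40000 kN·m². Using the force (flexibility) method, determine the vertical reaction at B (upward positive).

R_B = 122.1 kN

Take the reaction at B as the redundant and release it; the primary structure is a cantilever fixed at A.
Downward deflection at the released point B due to the loads:
  UDL 15.1: wL⁴/(8EI) = 33012/EI
  point load 133.7 at a = 6.9: Pa²(3L − a)/(6EI) = 29281/EI
  δ_0 = 62294/EI
Tip deflection under a unit load at B: L³/(3EI) = 507/EI.
With EI = 40000 kN·m²: δ_0 = 1.5573 m and δ_{BB} = 0.012674 m/kN.
Compatibility — the beam at B must follow the support down by 0.01 m: δ_0 − R_B·δ_{BB} = 0.01, so R_B = (1.5573 − 0.01)/0.012674 = 122.1 kN.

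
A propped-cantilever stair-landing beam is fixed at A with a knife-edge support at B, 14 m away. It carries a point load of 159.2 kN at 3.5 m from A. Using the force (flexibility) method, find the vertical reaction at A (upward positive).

Take the reaction at B as the redundant and release it; the primary structure is a cantilever fixed at A.
Primary-structure tip deflection at B by superposition:
  point load 159.2 at a = 3.5: Pa²(3L − a)/(6EI) = 12514/EI
Tip deflection under a unit load at B: L³/(3EI) = 914.7/EI.
The prop prevents deflection at B: R_B = δ_0/δ_{BB} = 12514/914.7 = 13.68 kN.
Vertical equilibrium: R_A = ΣP − R_B = 159.2 − 13.68 = 145.5 kN.

R_A = 145.5 kN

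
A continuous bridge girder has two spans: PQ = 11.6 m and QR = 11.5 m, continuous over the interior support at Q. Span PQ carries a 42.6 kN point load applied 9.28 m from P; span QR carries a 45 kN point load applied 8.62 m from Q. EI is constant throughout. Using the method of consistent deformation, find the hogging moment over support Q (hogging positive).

M_Q = 65.97 kN·m

Take M_Q as the redundant. Released structure: two simple spans PQ and QR with a hinge at Q.
End slopes at the hinge Q, treating each span as simply supported:
  span PQ: point load 42.6 at a = 9.28: Pab(L + a)/(6LEI) = 275.1/EI
  span QR: point load 45 at a = 8.62: Pab(L + b)/(6LEI) = 232.8/EI
  relative rotation θ_0 = (275.1 + 232.8)/EI = 508/EI
A unit hogging moment at Q produces rotation L₁/(3EI) + L₂/(3EI) = 7.7/EI.
Slope continuity at Q: θ_0 = M_Q·7.7/EI, so M_Q = 508/7.7 = 65.97 kN·m (hogging).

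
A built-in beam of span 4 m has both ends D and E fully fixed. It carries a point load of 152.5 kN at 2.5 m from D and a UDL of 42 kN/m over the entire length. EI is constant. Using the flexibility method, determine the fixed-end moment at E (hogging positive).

Take the two fixed-end moments M_D, M_E as redundants; the released structure is the simple span DE.
End rotations of the released simple span under the applied load (×1/EI):
  at D: point load 152.5 at a = 2.5: Pab(L + b)/(6LEI) = 131.1/EI
  at E: point load 152.5 at a = 2.5: Pab(L + a)/(6LEI) = 154.9/EI
  at D: UDL 42: wL³/(24EI) = 112/EI
  at E: UDL 42: wL³/(24EI) = 112/EI
  θ_D0 = 243.1/EI,  θ_E0 = 266.9/EI
Flexibility coefficients: a unit moment at one end gives L/(3EI) there and L/(6EI) at the far end, so f₁₁ = f₂₂ = 1.333/EI and f₁₂ = f₂₁ = 0.6667/EI.
Compatibility — zero rotation at each built-in end:
  1.333 M_D + 0.6667 M_E = 243.1
  0.6667 M_D + 1.333 M_E = 266.9
Solving the pair gives M_D = 109.6 kN·m and M_E = 145.4 kN·m (hogging).

M_E = 145.4 kN·m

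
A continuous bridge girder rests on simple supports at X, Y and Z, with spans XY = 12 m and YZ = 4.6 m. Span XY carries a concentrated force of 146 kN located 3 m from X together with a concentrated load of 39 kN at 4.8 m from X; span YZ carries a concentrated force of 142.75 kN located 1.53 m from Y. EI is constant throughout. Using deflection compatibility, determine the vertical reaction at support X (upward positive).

R_X = 113 kN

Release continuity at Y by inserting a hinge; the redundant is the internal moment M_Y. The primary structure is two simply-supported spans XY and YZ.
End slopes at the hinge Y, treating each span as simply supported:
  span XY: point load 146 at a = 3: Pab(L + a)/(6LEI) = 821.2/EI
  span XY: point load 39 at a = 4.8: Pab(L + a)/(6LEI) = 314.5/EI
  span YZ: point load 142.75 at a = 1.53: Pab(L + b)/(6LEI) = 186.3/EI
  relative rotation θ_0 = (1136 + 186.3)/EI = 1322/EI
A unit hogging moment at Y produces rotation L₁/(3EI) + L₂/(3EI) = 5.533/EI.
Compatibility: M_Y·(L₁+L₂)/(3EI) = θ_0, giving M_Y = 238.9 kN·m (hogging).
Span XY, ΣM about X with M_Y applied at Y: R_Y^{XY}·12 = 625.2 + 238.9, so R_Y^{XY} = 72.01 kN and R_X = 185 − 72.01 = 113 kN.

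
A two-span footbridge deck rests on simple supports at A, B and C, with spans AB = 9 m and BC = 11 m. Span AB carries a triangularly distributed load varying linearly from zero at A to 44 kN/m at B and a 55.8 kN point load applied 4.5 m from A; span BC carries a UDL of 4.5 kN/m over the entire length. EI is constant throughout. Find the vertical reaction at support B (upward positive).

Release continuity at B by inserting a hinge; the redundant is the internal moment M_B. The primary structure is two simply-supported spans AB and BC.
Discontinuity in slope at B on the released structure — sum the simple-span end rotations:
  span AB: triangular load, peak 44: w₀L³/(45EI) = 712.8/EI
  span AB: point load 55.8 at a = 4.5: Pab(L + a)/(6LEI) = 282.5/EI
  span BC: UDL 4.5: wL³/(24EI) = 249.6/EI
  relative rotation θ_0 = (995.3 + 249.6)/EI = 1245/EI
A unit hogging moment at B produces rotation L₁/(3EI) + L₂/(3EI) = 6.667/EI.
Compatibility: M_B·(L₁+L₂)/(3EI) = θ_0, giving M_B = 186.7 kN·m (hogging).
Span AB, ΣM about A with M_B applied at B: R_B^{AB}·9 = 1439 + 186.7, so R_B^{AB} = 180.6 kN and R_A = 253.8 − 180.6 = 73.15 kN.
Span BC, ΣM about C: R_B^{BC}·11 = 272.2 + 186.7, so R_B^{BC} = 41.73 kN and R_C = 49.5 − 41.73 = 7.775 kN.
R_B = 180.6 + 41.73 = 222.4 kN.

R_B = 222.4 kN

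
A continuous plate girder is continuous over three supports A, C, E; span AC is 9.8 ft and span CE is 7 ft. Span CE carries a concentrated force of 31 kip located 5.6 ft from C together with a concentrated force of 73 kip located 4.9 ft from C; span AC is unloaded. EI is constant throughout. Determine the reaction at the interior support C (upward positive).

R_C = 37.34 kip

Release continuity at C by inserting a hinge; the redundant is the internal moment M_C. The primary structure is two simply-supported spans AC and CE.
Discontinuity in slope at C on the released structure — sum the simple-span end rotations:
  span CE: point load 31 at a = 5.6: Pab(L + b)/(6LEI) = 48.61/EI
  span CE: point load 73 at a = 4.9: Pab(L + b)/(6LEI) = 162.8/EI
  relative rotation θ_0 = (0 + 211.4)/EI = 211.4/EI
A unit hogging moment at C produces rotation L₁/(3EI) + L₂/(3EI) = 5.6/EI.
Slope continuity at C: θ_0 = M_C·5.6/EI, so M_C = 211.4/5.6 = 37.74 kip·ft (hogging).
Span AC, ΣM about A with M_C applied at C: R_C^{AC}·9.8 = 0 + 37.74, so R_C^{AC} = 3.851 kip and R_A = 0 − 3.851 = -3.851 kip.
Span CE, ΣM about E: R_C^{CE}·7 = 196.7 + 37.74, so R_C^{CE} = 33.49 kip and R_E = 104 − 33.49 = 70.51 kip.
R_C = 3.851 + 33.49 = 37.34 kip.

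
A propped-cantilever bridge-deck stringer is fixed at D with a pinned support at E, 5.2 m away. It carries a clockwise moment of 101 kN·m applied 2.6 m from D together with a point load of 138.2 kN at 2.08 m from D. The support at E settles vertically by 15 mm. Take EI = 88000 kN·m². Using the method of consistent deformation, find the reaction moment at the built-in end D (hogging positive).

Release the roller at E. Primary structure: cantilever fixed at D.
Downward deflection at the released point E due to the loads:
  clockwise couple 101 at a = 2.6: M₀a(2L − a)/(2EI) = 1024/EI
  point load 138.2 at a = 2.08: Pa²(3L − a)/(6EI) = 1347/EI
  δ_0 = 2371/EI
Tip deflection under a unit load at E: L³/(3EI) = 46.87/EI.
With EI = 88000 kN·m²: δ_0 = 0.026948 m and δ_{EE} = 0.000533 m/kN.
Compatibility — the beam at E must follow the support down by 0.015 m: δ_0 − R_E·δ_{EE} = 0.015, so R_E = (0.026948 − 0.015)/0.000533 = 22.43 kN.
Moment equilibrium about D: M_D = Σ(load moments about D) − R_E·L = 388.5 − 22.43×5.2 = 271.8 kN·m.

M_D = 271.8 kN·m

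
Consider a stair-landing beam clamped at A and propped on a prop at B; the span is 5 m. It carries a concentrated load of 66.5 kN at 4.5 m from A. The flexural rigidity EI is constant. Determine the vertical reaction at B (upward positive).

R_B = 56.56 kN

Choose R_B as the redundant. The primary structure is the cantilever fixed at A.
Free-end deflection of the primary structure under the applied loading (downward +):
  point load 66.5 at a = 4.5: Pa²(3L − a)/(6EI) = 2357/EI
Flexibility coefficient — unit upward force at B: δ_{BB} = L³/(3EI) = 41.67/EI.
Compatibility at B: δ_0 − R_B·δ_{BB} = 0, so R_B = 2357/41.67 = 56.56 kN.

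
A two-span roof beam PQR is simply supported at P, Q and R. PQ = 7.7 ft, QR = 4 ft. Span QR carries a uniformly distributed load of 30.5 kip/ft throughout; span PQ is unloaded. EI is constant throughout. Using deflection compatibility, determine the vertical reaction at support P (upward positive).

R_P = -2.708 kip

Insert a hinge at Q; M_Q is the redundant, and each span becomes simply supported.
End slopes at the hinge Q, treating each span as simply supported:
  span QR: UDL 30.5: wL³/(24EI) = 81.33/EI
  relative rotation θ_0 = (0 + 81.33)/EI = 81.33/EI
A unit hogging moment at Q produces rotation L₁/(3EI) + L₂/(3EI) = 3.9/EI.
Compatibility: M_Q·(L₁+L₂)/(3EI) = θ_0, giving M_Q = 20.85 kip·ft (hogging).
Span PQ, ΣM about P with M_Q applied at Q: R_Q^{PQ}·7.7 = 0 + 20.85, so R_Q^{PQ} = 2.708 kip and R_P = 0 − 2.708 = -2.708 kip.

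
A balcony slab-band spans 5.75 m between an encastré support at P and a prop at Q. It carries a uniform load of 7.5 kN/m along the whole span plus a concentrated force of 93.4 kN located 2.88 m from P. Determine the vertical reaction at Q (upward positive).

R_Q = 45.45 kN

Release the roller at Q. Primary structure: cantilever fixed at P.
Deflection at Q on the released cantilever, summing each load's contribution:
  UDL 7.5: wL⁴/(8EI) = 1025/EI
  point load 93.4 at a = 2.88: Pa²(3L − a)/(6EI) = 1855/EI
  δ_0 = 2880/EI
Tip deflection under a unit load at Q: L³/(3EI) = 63.37/EI.
Compatibility at Q: δ_0 − R_Q·δ_{QQ} = 0, so R_Q = 2880/63.37 = 45.45 kN.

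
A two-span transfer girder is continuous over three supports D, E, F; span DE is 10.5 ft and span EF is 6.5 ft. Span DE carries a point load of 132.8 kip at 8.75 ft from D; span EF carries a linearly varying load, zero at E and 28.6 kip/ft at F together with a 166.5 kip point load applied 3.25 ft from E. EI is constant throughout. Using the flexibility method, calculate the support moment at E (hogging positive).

M_E = 214.2 kip·ft

Release continuity at E by inserting a hinge; the redundant is the internal moment M_E. The primary structure is two simply-supported spans DE and EF.
Discontinuity in slope at E on the released structure — sum the simple-span end rotations:
  span DE: point load 132.8 at a = 8.75: Pab(L + a)/(6LEI) = 621.3/EI
  span EF: triangular load, peak 28.6: 7w₀L³/(360EI) = 152.7/EI
  span EF: point load 166.5 at a = 3.25: Pab(L + b)/(6LEI) = 439.7/EI
  relative rotation θ_0 = (621.3 + 592.4)/EI = 1214/EI
A unit hogging moment at E produces rotation L₁/(3EI) + L₂/(3EI) = 5.667/EI.
Compatibility: M_E·(L₁+L₂)/(3EI) = θ_0, giving M_E = 214.2 kip·ft (hogging).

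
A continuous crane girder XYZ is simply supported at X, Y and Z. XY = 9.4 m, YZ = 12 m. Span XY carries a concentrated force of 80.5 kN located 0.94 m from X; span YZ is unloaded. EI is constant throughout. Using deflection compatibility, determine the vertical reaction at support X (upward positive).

R_X = 70.7 kN

Take M_Y as the redundant. Released structure: two simple spans XY and YZ with a hinge at Y.
End slopes at the hinge Y, treating each span as simply supported:
  span XY: point load 80.5 at a = 0.94: Pab(L + a)/(6LEI) = 117.4/EI
  relative rotation θ_0 = (117.4 + 0)/EI = 117.4/EI
A unit hogging moment at Y produces rotation L₁/(3EI) + L₂/(3EI) = 7.133/EI.
Slope continuity at Y: θ_0 = M_Y·7.133/EI, so M_Y = 117.4/7.133 = 16.45 kN·m (hogging).
Span XY, ΣM about X with M_Y applied at Y: R_Y^{XY}·9.4 = 75.67 + 16.45, so R_Y^{XY} = 9.8 kN and R_X = 80.5 − 9.8 = 70.7 kN.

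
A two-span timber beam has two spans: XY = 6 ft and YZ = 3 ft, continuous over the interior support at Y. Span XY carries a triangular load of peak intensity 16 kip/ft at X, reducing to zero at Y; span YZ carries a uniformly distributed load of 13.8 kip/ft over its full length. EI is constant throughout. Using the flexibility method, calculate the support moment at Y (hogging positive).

M_Y = 27.57 kip·ft

Release continuity at Y by inserting a hinge; the redundant is the internal moment M_Y. The primary structure is two simply-supported spans XY and YZ.
Discontinuity in slope at Y on the released structure — sum the simple-span end rotations:
  span XY: triangular load, peak 16: 7w₀L³/(360EI) = 67.2/EI
  span YZ: UDL 13.8: wL³/(24EI) = 15.53/EI
  relative rotation θ_0 = (67.2 + 15.53)/EI = 82.72/EI
A unit hogging moment at Y produces rotation L₁/(3EI) + L₂/(3EI) = 3/EI.
Slope continuity at Y: θ_0 = M_Y·3/EI, so M_Y = 82.72/3 = 27.57 kip·ft (hogging).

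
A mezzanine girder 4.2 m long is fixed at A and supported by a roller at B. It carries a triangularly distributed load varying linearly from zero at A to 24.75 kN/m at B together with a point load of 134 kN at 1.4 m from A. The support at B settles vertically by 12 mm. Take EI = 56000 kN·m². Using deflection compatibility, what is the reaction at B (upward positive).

Choose R_B as the redundant. The primary structure is the cantilever fixed at A.
Primary-structure tip deflection at B by superposition:
  triangular load, peak 24.75 at the free end: 11w₀L⁴/(120EI) = 706/EI
  point load 134 at a = 1.4: Pa²(3L − a)/(6EI) = 490.3/EI
  δ_0 = 1196/EI
Flexibility coefficient — unit upward force at B: δ_{BB} = L³/(3EI) = 24.7/EI.
With EI = 56000 kN·m²: δ_0 = 0.021361 m and δ_{BB} = 0.000441 m/kN.
Compatibility — the beam at B must follow the support down by 0.012 m: δ_0 − R_B·δ_{BB} = 0.012, so R_B = (0.021361 − 0.012)/0.000441 = 21.23 kN.

R_B = 21.23 kN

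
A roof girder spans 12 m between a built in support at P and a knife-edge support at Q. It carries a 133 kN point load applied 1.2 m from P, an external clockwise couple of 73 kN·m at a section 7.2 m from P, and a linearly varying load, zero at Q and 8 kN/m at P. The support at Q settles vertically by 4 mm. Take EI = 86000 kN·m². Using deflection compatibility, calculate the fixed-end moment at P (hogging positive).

Release the roller at Q. Primary structure: cantilever fixed at P.
Downward deflection at the released point Q due to the loads:
  point load 133 at a = 1.2: Pa²(3L − a)/(6EI) = 1111/EI
  clockwise couple 73 at a = 7.2: M₀a(2L − a)/(2EI) = 4415/EI
  triangular load, peak 8 at the fixed end: w₀L⁴/(30EI) = 5530/EI
  δ_0 = 11055/EI
Flexibility coefficient — unit upward force at Q: δ_{QQ} = L³/(3EI) = 576/EI.
With EI = 86000 kN·m²: δ_0 = 0.12855 m and δ_{QQ} = 0.006698 m/kN.
Compatibility — the beam at Q must follow the support down by 0.004 m: δ_0 − R_Q·δ_{QQ} = 0.004, so R_Q = (0.12855 − 0.004)/0.006698 = 18.6 kN.
Moment equilibrium about P: M_P = Σ(load moments about P) − R_Q·L = 424.6 − 18.6×12 = 201.4 kN·m.

M_P = 201.4 kN·m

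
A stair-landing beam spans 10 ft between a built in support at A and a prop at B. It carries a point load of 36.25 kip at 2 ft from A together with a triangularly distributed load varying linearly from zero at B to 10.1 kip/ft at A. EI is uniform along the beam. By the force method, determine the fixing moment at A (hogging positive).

M_A = 119.5 kip·ft

Take the reaction at B as the redundant and release it; the primary structure is a cantilever fixed at A.
Downward deflection at the released point B due to the loads:
  point load 36.25 at a = 2: Pa²(3L − a)/(6EI) = 676.7/EI
  triangular load, peak 10.1 at the fixed end: w₀L⁴/(30EI) = 3367/EI
  δ_0 = 4043/EI
Flexibility coefficient — unit upward force at B: δ_{BB} = L³/(3EI) = 333.3/EI.
Compatibility at B: δ_0 − R_B·δ_{BB} = 0, so R_B = 4043/333.3 = 12.13 kip.
Moment equilibrium about A: M_A = Σ(load moments about A) − R_B·L = 240.8 − 12.13×10 = 119.5 kip·ft.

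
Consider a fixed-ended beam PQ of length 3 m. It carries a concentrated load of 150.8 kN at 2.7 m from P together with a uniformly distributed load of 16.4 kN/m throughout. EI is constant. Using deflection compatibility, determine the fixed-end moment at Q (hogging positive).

Release both end moments; the primary structure is a simply-supported span PQ with redundants M_P and M_Q.
Simple-span end rotations at P and Q under the given loads:
  at P: point load 150.8 at a = 2.7: Pab(L + b)/(6LEI) = 22.39/EI
  at Q: point load 150.8 at a = 2.7: Pab(L + a)/(6LEI) = 38.68/EI
  at P: UDL 16.4: wL³/(24EI) = 18.45/EI
  at Q: UDL 16.4: wL³/(24EI) = 18.45/EI
  θ_P0 = 40.84/EI,  θ_Q0 = 57.13/EI
Flexibility coefficients: a unit moment at one end gives L/(3EI) there and L/(6EI) at the far end, so f₁₁ = f₂₂ = 1/EI and f₁₂ = f₂₁ = 0.5/EI.
Compatibility — zero rotation at each built-in end:
  1 M_P + 0.5 M_Q = 40.84
  0.5 M_P + 1 M_Q = 57.13
Solving the pair gives M_P = 16.37 kN·m and M_Q = 48.94 kN·m (hogging).

M_Q = 48.94 kN·m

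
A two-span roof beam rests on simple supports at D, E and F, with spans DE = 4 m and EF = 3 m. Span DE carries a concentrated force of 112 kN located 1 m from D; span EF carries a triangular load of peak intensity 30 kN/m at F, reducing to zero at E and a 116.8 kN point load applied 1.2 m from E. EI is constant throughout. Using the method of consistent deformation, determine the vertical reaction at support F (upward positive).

R_F = 54.86 kN

Take M_E as the redundant. Released structure: two simple spans DE and EF with a hinge at E.
Discontinuity in slope at E on the released structure — sum the simple-span end rotations:
  span DE: point load 112 at a = 1: Pab(L + a)/(6LEI) = 70/EI
  span EF: triangular load, peak 30: 7w₀L³/(360EI) = 15.75/EI
  span EF: point load 116.8 at a = 1.2: Pab(L + b)/(6LEI) = 67.28/EI
  relative rotation θ_0 = (70 + 83.03)/EI = 153/EI
A unit hogging moment at E produces rotation L₁/(3EI) + L₂/(3EI) = 2.333/EI.
Slope continuity at E: θ_0 = M_E·2.333/EI, so M_E = 153/2.333 = 65.58 kN·m (hogging).
Span EF, ΣM about F: R_E^{EF}·3 = 255.2 + 65.58, so R_E^{EF} = 106.9 kN and R_F = 161.8 − 106.9 = 54.86 kN.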